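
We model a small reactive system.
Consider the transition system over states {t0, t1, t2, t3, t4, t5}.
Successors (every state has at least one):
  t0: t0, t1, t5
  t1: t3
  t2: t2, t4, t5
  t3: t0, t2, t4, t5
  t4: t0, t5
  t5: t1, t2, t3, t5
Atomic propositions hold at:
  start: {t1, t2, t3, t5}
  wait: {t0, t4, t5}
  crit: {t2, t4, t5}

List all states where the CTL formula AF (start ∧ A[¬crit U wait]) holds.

{t5}

Sat(¬crit) = {t0, t1, t3}
A[¬crit U wait]: least fixpoint, start Z0 = Sat(wait) = {t0, t4, t5}, add states in Sat(¬crit) with every successor in Z. Already a fixed point.
Sat(A[¬crit U wait]) = {t0, t4, t5}
Sat(start ∧ A[¬crit U wait]) = {t5}
AF (start ∧ A[¬crit U wait]): least fixpoint, start Z0 = {t5}, add states with every successor in Z. Already a fixed point.
Sat(AF (start ∧ A[¬crit U wait])) = {t5}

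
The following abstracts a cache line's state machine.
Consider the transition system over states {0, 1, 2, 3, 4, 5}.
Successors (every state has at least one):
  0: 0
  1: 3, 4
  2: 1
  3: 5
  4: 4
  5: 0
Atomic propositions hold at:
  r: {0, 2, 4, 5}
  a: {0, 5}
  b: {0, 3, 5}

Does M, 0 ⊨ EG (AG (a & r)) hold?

Sat(a & r) = {0, 5}
AG (a & r): greatest fixpoint, start Z0 = {0, 5}, keep only states in Sat with every successor in Z. Already a fixed point.
Sat(AG (a & r)) = {0, 5}
EG (AG (a & r)): greatest fixpoint, start Z0 = {0, 5}, keep only states in Sat with some successor in Z. Already a fixed point.
Sat(EG (AG (a & r))) = {0, 5}
0 ∈ Sat(EG (AG (a & r))) = {0, 5}, so the formula holds at 0.

Yes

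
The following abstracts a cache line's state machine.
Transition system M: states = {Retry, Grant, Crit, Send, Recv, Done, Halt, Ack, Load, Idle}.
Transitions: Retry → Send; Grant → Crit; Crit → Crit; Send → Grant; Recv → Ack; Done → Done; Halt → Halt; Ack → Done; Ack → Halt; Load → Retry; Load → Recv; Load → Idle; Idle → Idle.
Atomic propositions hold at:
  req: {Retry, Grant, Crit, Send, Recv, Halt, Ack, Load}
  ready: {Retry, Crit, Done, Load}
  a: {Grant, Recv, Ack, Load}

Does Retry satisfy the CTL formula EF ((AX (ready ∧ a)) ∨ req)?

Yes

Sat(ready ∧ a) = {Load}
Sat(AX (ready ∧ a)) = {s : every successor in {Load}} = ∅
Sat((AX (ready ∧ a)) ∨ req) = {Retry, Grant, Crit, Send, Recv, Halt, Ack, Load}
EF ((AX (ready ∧ a)) ∨ req): least fixpoint, start Z0 = {Retry, Grant, Crit, Send, Recv, Halt, Ack, Load}, add states with some successor in Z. Already a fixed point.
Sat(EF ((AX (ready ∧ a)) ∨ req)) = {Retry, Grant, Crit, Send, Recv, Halt, Ack, Load}
Retry ∈ Sat(EF ((AX (ready ∧ a)) ∨ req)) = {Retry, Grant, Crit, Send, Recv, Halt, Ack, Load}, so the formula holds at Retry.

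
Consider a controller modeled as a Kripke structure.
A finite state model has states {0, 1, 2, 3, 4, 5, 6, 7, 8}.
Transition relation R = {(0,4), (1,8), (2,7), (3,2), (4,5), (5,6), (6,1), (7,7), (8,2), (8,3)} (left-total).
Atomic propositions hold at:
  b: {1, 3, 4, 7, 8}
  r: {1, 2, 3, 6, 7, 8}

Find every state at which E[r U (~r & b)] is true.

{4}

Sat(~r) = {0, 4, 5}
Sat(~r & b) = {4}
E[r U (~r & b)]: least fixpoint, start Z0 = Sat((~r & b)) = {4}, add states in Sat(r) with some successor in Z. Already a fixed point.
Sat(E[r U (~r & b)]) = {4}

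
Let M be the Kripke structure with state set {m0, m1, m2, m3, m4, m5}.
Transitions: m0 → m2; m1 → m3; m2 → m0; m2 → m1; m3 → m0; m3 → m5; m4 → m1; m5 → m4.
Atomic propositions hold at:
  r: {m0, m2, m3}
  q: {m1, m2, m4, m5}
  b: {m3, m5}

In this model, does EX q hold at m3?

Sat(EX q) = {s : some successor in {m1, m2, m4, m5}} = {m0, m2, m3, m4, m5}
m3 ∈ Sat(EX q) = {m0, m2, m3, m4, m5}, so the formula holds at m3.

Yes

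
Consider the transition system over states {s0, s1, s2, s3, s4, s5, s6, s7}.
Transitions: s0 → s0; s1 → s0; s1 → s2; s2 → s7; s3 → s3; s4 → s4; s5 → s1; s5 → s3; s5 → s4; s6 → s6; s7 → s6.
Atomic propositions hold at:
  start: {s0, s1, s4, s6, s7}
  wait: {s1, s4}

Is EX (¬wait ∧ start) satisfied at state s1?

Yes

Sat(¬wait) = {s0, s2, s3, s5, s6, s7}
Sat(¬wait ∧ start) = {s0, s6, s7}
Sat(EX (¬wait ∧ start)) = {s : some successor in {s0, s6, s7}} = {s0, s1, s2, s6, s7}
s1 ∈ Sat(EX (¬wait ∧ start)) = {s0, s1, s2, s6, s7}, so the formula holds at s1.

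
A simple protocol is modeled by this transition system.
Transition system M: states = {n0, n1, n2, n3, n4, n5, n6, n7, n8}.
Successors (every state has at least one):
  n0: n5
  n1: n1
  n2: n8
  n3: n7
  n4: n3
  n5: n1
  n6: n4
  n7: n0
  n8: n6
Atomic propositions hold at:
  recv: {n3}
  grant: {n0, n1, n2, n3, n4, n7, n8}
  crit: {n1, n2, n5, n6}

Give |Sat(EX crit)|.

4

Sat(EX crit) = {s : some successor in {n1, n2, n5, n6}} = {n0, n1, n5, n8}
|Sat(EX crit)| = |{n0, n1, n5, n8}| = 4.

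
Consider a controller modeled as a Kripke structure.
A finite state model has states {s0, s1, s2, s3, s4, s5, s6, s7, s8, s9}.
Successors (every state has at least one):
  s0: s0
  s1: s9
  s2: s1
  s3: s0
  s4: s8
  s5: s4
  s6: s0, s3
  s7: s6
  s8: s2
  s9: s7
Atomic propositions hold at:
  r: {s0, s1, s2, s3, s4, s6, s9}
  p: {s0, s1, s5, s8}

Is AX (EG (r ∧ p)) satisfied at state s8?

Sat(r ∧ p) = {s0, s1}
EG (r ∧ p): greatest fixpoint, start Z0 = {s0, s1}, keep only states in Sat with some successor in Z. Z1 = {s0}; fixed.
Sat(EG (r ∧ p)) = {s0}
Sat(AX (EG (r ∧ p))) = {s : every successor in {s0}} = {s0, s3}
s8 ∉ Sat(AX (EG (r ∧ p))) = {s0, s3}, so the formula does not hold at s8.

No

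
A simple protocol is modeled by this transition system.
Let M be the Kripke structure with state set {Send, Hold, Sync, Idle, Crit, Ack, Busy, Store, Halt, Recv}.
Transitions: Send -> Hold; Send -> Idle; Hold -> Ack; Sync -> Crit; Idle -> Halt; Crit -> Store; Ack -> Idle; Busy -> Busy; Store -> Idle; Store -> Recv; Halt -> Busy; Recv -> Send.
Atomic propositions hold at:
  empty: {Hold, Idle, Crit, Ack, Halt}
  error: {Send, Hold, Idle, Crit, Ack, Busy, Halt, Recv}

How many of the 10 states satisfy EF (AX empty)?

8

Sat(AX empty) = {s : every successor in {Hold, Idle, Crit, Ack, Halt}} = {Send, Hold, Sync, Idle, Ack}
EF (AX empty): least fixpoint, start Z0 = {Send, Hold, Sync, Idle, Ack}, add states with some successor in Z. Z1 = {Send, Hold, Sync, Idle, Ack, Store, Recv}; Z2 = {Send, Hold, Sync, Idle, Crit, Ack, Store, Recv}; fixed.
Sat(EF (AX empty)) = {Send, Hold, Sync, Idle, Crit, Ack, Store, Recv}
|Sat(EF (AX empty))| = |{Send, Hold, Sync, Idle, Crit, Ack, Store, Recv}| = 8.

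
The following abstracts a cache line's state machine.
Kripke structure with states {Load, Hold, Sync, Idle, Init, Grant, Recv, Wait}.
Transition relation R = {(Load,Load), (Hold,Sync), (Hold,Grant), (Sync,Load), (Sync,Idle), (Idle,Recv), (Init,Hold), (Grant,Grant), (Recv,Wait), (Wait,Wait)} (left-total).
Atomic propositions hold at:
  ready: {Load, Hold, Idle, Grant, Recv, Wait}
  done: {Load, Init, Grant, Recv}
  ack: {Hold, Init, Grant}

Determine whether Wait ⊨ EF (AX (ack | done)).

No

Sat(ack | done) = {Load, Hold, Init, Grant, Recv}
Sat(AX (ack | done)) = {s : every successor in {Load, Hold, Init, Grant, Recv}} = {Load, Idle, Init, Grant}
EF (AX (ack | done)): least fixpoint, start Z0 = {Load, Idle, Init, Grant}, add states with some successor in Z. Z1 = {Load, Hold, Sync, Idle, Init, Grant}; fixed.
Sat(EF (AX (ack | done))) = {Load, Hold, Sync, Idle, Init, Grant}
Wait ∉ Sat(EF (AX (ack | done))) = {Load, Hold, Sync, Idle, Init, Grant}, so the formula does not hold at Wait.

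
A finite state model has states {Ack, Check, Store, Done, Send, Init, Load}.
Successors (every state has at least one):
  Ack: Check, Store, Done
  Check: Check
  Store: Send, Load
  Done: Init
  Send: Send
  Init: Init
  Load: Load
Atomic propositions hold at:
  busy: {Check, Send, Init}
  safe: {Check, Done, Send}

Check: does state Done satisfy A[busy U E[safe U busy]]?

Yes

E[safe U busy]: least fixpoint, start Z0 = Sat(busy) = {Check, Send, Init}, add states in Sat(safe) with some successor in Z. Z1 = {Check, Done, Send, Init}; fixed.
Sat(E[safe U busy]) = {Check, Done, Send, Init}
A[busy U E[safe U busy]]: least fixpoint, start Z0 = Sat(E[safe U busy]) = {Check, Done, Send, Init}, add states in Sat(busy) with every successor in Z. Already a fixed point.
Sat(A[busy U E[safe U busy]]) = {Check, Done, Send, Init}
Done ∈ Sat(A[busy U E[safe U busy]]) = {Check, Done, Send, Init}, so the formula holds at Done.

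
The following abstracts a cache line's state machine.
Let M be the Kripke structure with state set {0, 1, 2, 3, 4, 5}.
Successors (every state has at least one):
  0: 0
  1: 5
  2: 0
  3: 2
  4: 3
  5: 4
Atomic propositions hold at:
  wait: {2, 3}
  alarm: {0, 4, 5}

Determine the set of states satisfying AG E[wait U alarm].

{0, 2, 3, 4, 5}

E[wait U alarm]: least fixpoint, start Z0 = Sat(alarm) = {0, 4, 5}, add states in Sat(wait) with some successor in Z. Z1 = {0, 2, 4, 5}; Z2 = {0, 2, 3, 4, 5}; fixed.
Sat(E[wait U alarm]) = {0, 2, 3, 4, 5}
AG E[wait U alarm]: greatest fixpoint, start Z0 = {0, 2, 3, 4, 5}, keep only states in Sat with every successor in Z. Already a fixed point.
Sat(AG E[wait U alarm]) = {0, 2, 3, 4, 5}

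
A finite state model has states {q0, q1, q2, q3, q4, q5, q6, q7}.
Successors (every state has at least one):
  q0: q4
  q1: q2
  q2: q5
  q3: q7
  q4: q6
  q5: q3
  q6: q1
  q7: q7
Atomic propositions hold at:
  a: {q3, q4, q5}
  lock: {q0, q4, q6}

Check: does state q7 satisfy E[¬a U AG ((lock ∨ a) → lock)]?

Sat(¬a) = {q0, q1, q2, q6, q7}
Sat(lock ∨ a) = {q0, q3, q4, q5, q6}
Sat((lock ∨ a) → lock) = {q0, q1, q2, q4, q6, q7}
AG ((lock ∨ a) → lock): greatest fixpoint, start Z0 = {q0, q1, q2, q4, q6, q7}, keep only states in Sat with every successor in Z. Z1 = {q0, q1, q4, q6, q7}; Z2 = {q0, q4, q6, q7}; Z3 = {q0, q4, q7}; Z4 = {q0, q7}; Z5 = {q7}; fixed.
Sat(AG ((lock ∨ a) → lock)) = {q7}
E[¬a U AG ((lock ∨ a) → lock)]: least fixpoint, start Z0 = Sat(AG ((lock ∨ a) → lock)) = {q7}, add states in Sat(¬a) with some successor in Z. Already a fixed point.
Sat(E[¬a U AG ((lock ∨ a) → lock)]) = {q7}
q7 ∈ Sat(E[¬a U AG ((lock ∨ a) → lock)]) = {q7}, so the formula holds at q7.

Yes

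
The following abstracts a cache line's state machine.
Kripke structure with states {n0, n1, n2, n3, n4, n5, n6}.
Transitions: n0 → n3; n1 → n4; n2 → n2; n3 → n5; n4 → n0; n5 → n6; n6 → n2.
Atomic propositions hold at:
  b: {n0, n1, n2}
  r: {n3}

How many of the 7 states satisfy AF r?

4

AF r: least fixpoint, start Z0 = {n3}, add states with every successor in Z. Z1 = {n0, n3}; Z2 = {n0, n3, n4}; Z3 = {n0, n1, n3, n4}; fixed.
Sat(AF r) = {n0, n1, n3, n4}
|Sat(AF r)| = |{n0, n1, n3, n4}| = 4.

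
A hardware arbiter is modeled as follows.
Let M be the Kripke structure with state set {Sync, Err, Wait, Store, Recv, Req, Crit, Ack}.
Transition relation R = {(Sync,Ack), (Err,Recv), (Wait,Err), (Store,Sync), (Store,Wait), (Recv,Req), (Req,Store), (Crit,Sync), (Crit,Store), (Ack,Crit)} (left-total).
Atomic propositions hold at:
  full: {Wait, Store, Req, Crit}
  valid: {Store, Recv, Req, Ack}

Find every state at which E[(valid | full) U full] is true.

{Wait, Store, Recv, Req, Crit, Ack}

Sat(valid | full) = {Wait, Store, Recv, Req, Crit, Ack}
E[(valid | full) U full]: least fixpoint, start Z0 = Sat(full) = {Wait, Store, Req, Crit}, add states in Sat(valid | full) with some successor in Z. Z1 = {Wait, Store, Recv, Req, Crit, Ack}; fixed.
Sat(E[(valid | full) U full]) = {Wait, Store, Recv, Req, Crit, Ack}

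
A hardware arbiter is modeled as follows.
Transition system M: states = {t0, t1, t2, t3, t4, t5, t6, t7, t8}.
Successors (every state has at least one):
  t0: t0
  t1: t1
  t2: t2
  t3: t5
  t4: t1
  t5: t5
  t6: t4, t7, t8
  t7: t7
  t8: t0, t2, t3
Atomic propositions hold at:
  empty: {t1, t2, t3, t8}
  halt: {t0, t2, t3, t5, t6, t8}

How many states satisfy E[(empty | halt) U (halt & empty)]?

Sat(empty | halt) = {t0, t1, t2, t3, t5, t6, t8}
Sat(halt & empty) = {t2, t3, t8}
E[(empty | halt) U (halt & empty)]: least fixpoint, start Z0 = Sat((halt & empty)) = {t2, t3, t8}, add states in Sat(empty | halt) with some successor in Z. Z1 = {t2, t3, t6, t8}; fixed.
Sat(E[(empty | halt) U (halt & empty)]) = {t2, t3, t6, t8}
|Sat(E[(empty | halt) U (halt & empty)])| = |{t2, t3, t6, t8}| = 4.

4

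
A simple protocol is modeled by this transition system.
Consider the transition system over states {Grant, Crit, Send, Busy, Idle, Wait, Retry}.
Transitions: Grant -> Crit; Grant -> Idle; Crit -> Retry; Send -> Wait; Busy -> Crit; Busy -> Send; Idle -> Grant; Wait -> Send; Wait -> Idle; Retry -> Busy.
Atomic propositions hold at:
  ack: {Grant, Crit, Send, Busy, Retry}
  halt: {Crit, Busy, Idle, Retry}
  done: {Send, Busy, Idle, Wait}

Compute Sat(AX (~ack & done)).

{Send}

Sat(~ack) = {Idle, Wait}
Sat(~ack & done) = {Idle, Wait}
Sat(AX (~ack & done)) = {s : every successor in {Idle, Wait}} = {Send}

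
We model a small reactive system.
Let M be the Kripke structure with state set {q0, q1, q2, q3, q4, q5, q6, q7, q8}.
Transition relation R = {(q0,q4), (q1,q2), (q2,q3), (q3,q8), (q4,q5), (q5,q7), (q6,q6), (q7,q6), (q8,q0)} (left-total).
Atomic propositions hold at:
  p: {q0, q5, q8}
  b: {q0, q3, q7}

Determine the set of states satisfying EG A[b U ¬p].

Sat(¬p) = {q1, q2, q3, q4, q6, q7}
A[b U ¬p]: least fixpoint, start Z0 = Sat(¬p) = {q1, q2, q3, q4, q6, q7}, add states in Sat(b) with every successor in Z. Z1 = {q0, q1, q2, q3, q4, q6, q7}; fixed.
Sat(A[b U ¬p]) = {q0, q1, q2, q3, q4, q6, q7}
EG A[b U ¬p]: greatest fixpoint, start Z0 = {q0, q1, q2, q3, q4, q6, q7}, keep only states in Sat with some successor in Z. Z1 = {q0, q1, q2, q6, q7}; Z2 = {q1, q6, q7}; Z3 = {q6, q7}; fixed.
Sat(EG A[b U ¬p]) = {q6, q7}

{q6, q7}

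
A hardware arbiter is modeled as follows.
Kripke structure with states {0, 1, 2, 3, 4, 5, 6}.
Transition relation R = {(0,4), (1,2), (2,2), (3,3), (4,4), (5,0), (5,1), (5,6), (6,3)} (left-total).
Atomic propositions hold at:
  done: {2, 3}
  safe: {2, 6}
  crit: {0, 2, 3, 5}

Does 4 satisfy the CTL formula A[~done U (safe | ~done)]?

Yes

Sat(~done) = {0, 1, 4, 5, 6}
Sat(safe | ~done) = {0, 1, 2, 4, 5, 6}
A[~done U (safe | ~done)]: least fixpoint, start Z0 = Sat((safe | ~done)) = {0, 1, 2, 4, 5, 6}, add states in Sat(~done) with every successor in Z. Already a fixed point.
Sat(A[~done U (safe | ~done)]) = {0, 1, 2, 4, 5, 6}
4 ∈ Sat(A[~done U (safe | ~done)]) = {0, 1, 2, 4, 5, 6}, so the formula holds at 4.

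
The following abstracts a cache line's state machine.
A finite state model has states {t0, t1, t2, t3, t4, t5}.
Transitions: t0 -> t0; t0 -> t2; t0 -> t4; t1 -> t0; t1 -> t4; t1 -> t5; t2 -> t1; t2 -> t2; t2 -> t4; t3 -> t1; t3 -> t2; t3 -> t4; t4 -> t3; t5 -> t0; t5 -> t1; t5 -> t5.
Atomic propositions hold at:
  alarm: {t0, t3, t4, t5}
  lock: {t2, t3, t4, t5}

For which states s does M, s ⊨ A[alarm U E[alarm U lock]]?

{t0, t2, t3, t4, t5}

E[alarm U lock]: least fixpoint, start Z0 = Sat(lock) = {t2, t3, t4, t5}, add states in Sat(alarm) with some successor in Z. Z1 = {t0, t2, t3, t4, t5}; fixed.
Sat(E[alarm U lock]) = {t0, t2, t3, t4, t5}
A[alarm U E[alarm U lock]]: least fixpoint, start Z0 = Sat(E[alarm U lock]) = {t0, t2, t3, t4, t5}, add states in Sat(alarm) with every successor in Z. Already a fixed point.
Sat(A[alarm U E[alarm U lock]]) = {t0, t2, t3, t4, t5}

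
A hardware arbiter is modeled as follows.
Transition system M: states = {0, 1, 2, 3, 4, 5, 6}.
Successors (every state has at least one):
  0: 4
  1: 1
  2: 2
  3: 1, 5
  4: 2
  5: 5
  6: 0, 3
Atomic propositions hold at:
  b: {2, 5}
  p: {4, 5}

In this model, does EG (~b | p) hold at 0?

Sat(~b) = {0, 1, 3, 4, 6}
Sat(~b | p) = {0, 1, 3, 4, 5, 6}
EG (~b | p): greatest fixpoint, start Z0 = {0, 1, 3, 4, 5, 6}, keep only states in Sat with some successor in Z. Z1 = {0, 1, 3, 5, 6}; Z2 = {1, 3, 5, 6}; fixed.
Sat(EG (~b | p)) = {1, 3, 5, 6}
0 ∉ Sat(EG (~b | p)) = {1, 3, 5, 6}, so the formula does not hold at 0.

No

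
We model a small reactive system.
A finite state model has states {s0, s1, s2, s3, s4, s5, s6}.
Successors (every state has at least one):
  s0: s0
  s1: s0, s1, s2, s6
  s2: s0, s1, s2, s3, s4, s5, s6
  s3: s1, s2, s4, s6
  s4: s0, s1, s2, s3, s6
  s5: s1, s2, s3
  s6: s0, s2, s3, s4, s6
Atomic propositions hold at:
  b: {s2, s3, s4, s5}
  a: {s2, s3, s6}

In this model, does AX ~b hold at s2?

No

Sat(~b) = {s0, s1, s6}
Sat(AX ~b) = {s : every successor in {s0, s1, s6}} = {s0}
s2 ∉ Sat(AX ~b) = {s0}, so the formula does not hold at s2.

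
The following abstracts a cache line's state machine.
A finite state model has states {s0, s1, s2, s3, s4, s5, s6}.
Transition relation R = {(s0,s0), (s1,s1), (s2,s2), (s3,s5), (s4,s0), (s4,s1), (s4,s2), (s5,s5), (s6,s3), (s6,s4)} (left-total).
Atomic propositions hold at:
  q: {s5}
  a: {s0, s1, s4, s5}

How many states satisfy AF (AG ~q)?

4

Sat(~q) = {s0, s1, s2, s3, s4, s6}
AG ~q: greatest fixpoint, start Z0 = {s0, s1, s2, s3, s4, s6}, keep only states in Sat with every successor in Z. Z1 = {s0, s1, s2, s4, s6}; Z2 = {s0, s1, s2, s4}; fixed.
Sat(AG ~q) = {s0, s1, s2, s4}
AF (AG ~q): least fixpoint, start Z0 = {s0, s1, s2, s4}, add states with every successor in Z. Already a fixed point.
Sat(AF (AG ~q)) = {s0, s1, s2, s4}
|Sat(AF (AG ~q))| = |{s0, s1, s2, s4}| = 4.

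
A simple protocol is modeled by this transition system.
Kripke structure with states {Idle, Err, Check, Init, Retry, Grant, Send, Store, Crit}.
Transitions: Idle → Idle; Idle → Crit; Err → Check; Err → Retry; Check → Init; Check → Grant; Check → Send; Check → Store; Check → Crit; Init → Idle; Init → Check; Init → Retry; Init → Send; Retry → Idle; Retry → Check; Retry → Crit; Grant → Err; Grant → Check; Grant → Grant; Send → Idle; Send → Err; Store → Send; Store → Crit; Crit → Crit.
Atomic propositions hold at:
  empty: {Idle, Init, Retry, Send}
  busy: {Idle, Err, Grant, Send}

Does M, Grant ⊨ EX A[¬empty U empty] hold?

No

Sat(¬empty) = {Err, Check, Grant, Store, Crit}
A[¬empty U empty]: least fixpoint, start Z0 = Sat(empty) = {Idle, Init, Retry, Send}, add states in Sat(¬empty) with every successor in Z. Already a fixed point.
Sat(A[¬empty U empty]) = {Idle, Init, Retry, Send}
Sat(EX A[¬empty U empty]) = {s : some successor in {Idle, Init, Retry, Send}} = {Idle, Err, Check, Init, Retry, Send, Store}
Grant ∉ Sat(EX A[¬empty U empty]) = {Idle, Err, Check, Init, Retry, Send, Store}, so the formula does not hold at Grant.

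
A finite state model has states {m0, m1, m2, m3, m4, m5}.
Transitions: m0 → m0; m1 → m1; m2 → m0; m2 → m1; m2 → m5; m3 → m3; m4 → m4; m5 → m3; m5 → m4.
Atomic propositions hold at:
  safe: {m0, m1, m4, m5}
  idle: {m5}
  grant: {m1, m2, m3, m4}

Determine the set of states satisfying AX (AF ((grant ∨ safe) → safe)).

Sat(grant ∨ safe) = {m0, m1, m2, m3, m4, m5}
Sat((grant ∨ safe) → safe) = {m0, m1, m4, m5}
AF ((grant ∨ safe) → safe): least fixpoint, start Z0 = {m0, m1, m4, m5}, add states with every successor in Z. Z1 = {m0, m1, m2, m4, m5}; fixed.
Sat(AF ((grant ∨ safe) → safe)) = {m0, m1, m2, m4, m5}
Sat(AX (AF ((grant ∨ safe) → safe))) = {s : every successor in {m0, m1, m2, m4, m5}} = {m0, m1, m2, m4}

{m0, m1, m2, m4}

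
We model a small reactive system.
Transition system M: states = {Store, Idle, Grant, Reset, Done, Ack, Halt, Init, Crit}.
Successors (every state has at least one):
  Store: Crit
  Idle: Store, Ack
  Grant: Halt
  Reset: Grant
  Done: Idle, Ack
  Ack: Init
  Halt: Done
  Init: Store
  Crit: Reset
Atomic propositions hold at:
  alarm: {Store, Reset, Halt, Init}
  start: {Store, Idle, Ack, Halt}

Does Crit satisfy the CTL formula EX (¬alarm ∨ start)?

Sat(¬alarm) = {Idle, Grant, Done, Ack, Crit}
Sat(¬alarm ∨ start) = {Store, Idle, Grant, Done, Ack, Halt, Crit}
Sat(EX (¬alarm ∨ start)) = {s : some successor in {Store, Idle, Grant, Done, Ack, Halt, Crit}} = {Store, Idle, Grant, Reset, Done, Halt, Init}
Crit ∉ Sat(EX (¬alarm ∨ start)) = {Store, Idle, Grant, Reset, Done, Halt, Init}, so the formula does not hold at Crit.

No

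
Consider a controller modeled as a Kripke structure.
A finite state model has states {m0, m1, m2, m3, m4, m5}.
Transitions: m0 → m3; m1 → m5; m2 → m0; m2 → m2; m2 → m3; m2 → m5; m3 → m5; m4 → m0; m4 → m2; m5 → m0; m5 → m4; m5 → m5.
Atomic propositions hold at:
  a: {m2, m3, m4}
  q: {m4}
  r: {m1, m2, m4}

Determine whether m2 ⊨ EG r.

Yes

EG r: greatest fixpoint, start Z0 = {m1, m2, m4}, keep only states in Sat with some successor in Z. Z1 = {m2, m4}; fixed.
Sat(EG r) = {m2, m4}
m2 ∈ Sat(EG r) = {m2, m4}, so the formula holds at m2.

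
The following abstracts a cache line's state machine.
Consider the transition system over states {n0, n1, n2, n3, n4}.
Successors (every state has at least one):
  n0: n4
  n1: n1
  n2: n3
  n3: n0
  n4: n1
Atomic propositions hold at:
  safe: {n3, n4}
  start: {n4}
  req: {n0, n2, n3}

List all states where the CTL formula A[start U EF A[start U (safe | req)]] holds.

{n0, n2, n3, n4}

Sat(safe | req) = {n0, n2, n3, n4}
A[start U (safe | req)]: least fixpoint, start Z0 = Sat((safe | req)) = {n0, n2, n3, n4}, add states in Sat(start) with every successor in Z. Already a fixed point.
Sat(A[start U (safe | req)]) = {n0, n2, n3, n4}
EF A[start U (safe | req)]: least fixpoint, start Z0 = {n0, n2, n3, n4}, add states with some successor in Z. Already a fixed point.
Sat(EF A[start U (safe | req)]) = {n0, n2, n3, n4}
A[start U EF A[start U (safe | req)]]: least fixpoint, start Z0 = Sat(EF A[start U (safe | req)]) = {n0, n2, n3, n4}, add states in Sat(start) with every successor in Z. Already a fixed point.
Sat(A[start U EF A[start U (safe | req)]]) = {n0, n2, n3, n4}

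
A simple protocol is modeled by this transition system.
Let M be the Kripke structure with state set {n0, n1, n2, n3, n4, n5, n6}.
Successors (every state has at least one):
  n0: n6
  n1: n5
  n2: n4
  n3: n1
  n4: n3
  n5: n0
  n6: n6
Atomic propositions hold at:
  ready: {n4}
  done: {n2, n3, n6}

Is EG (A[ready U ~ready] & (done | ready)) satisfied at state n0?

No

Sat(~ready) = {n0, n1, n2, n3, n5, n6}
A[ready U ~ready]: least fixpoint, start Z0 = Sat(~ready) = {n0, n1, n2, n3, n5, n6}, add states in Sat(ready) with every successor in Z. Z1 = {n0, n1, n2, n3, n4, n5, n6}; fixed.
Sat(A[ready U ~ready]) = {n0, n1, n2, n3, n4, n5, n6}
Sat(done | ready) = {n2, n3, n4, n6}
Sat(A[ready U ~ready] & (done | ready)) = {n2, n3, n4, n6}
EG (A[ready U ~ready] & (done | ready)): greatest fixpoint, start Z0 = {n2, n3, n4, n6}, keep only states in Sat with some successor in Z. Z1 = {n2, n4, n6}; Z2 = {n2, n6}; Z3 = {n6}; fixed.
Sat(EG (A[ready U ~ready] & (done | ready))) = {n6}
n0 ∉ Sat(EG (A[ready U ~ready] & (done | ready))) = {n6}, so the formula does not hold at n0.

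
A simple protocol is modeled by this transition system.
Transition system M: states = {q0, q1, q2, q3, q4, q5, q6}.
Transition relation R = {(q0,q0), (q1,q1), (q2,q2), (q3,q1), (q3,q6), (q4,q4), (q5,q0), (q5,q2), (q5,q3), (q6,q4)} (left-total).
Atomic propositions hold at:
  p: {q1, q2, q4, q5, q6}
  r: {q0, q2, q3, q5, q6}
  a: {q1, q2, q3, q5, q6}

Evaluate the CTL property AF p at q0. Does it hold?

AF p: least fixpoint, start Z0 = {q1, q2, q4, q5, q6}, add states with every successor in Z. Z1 = {q1, q2, q3, q4, q5, q6}; fixed.
Sat(AF p) = {q1, q2, q3, q4, q5, q6}
q0 ∉ Sat(AF p) = {q1, q2, q3, q4, q5, q6}, so the formula does not hold at q0.

No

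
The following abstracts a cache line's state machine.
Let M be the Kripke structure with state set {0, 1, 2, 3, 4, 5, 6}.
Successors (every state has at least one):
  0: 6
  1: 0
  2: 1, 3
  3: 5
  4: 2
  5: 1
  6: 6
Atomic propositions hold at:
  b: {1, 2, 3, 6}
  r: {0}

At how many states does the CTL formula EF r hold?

6

EF r: least fixpoint, start Z0 = {0}, add states with some successor in Z. Z1 = {0, 1}; Z2 = {0, 1, 2, 5}; Z3 = {0, 1, 2, 3, 4, 5}; fixed.
Sat(EF r) = {0, 1, 2, 3, 4, 5}
|Sat(EF r)| = |{0, 1, 2, 3, 4, 5}| = 6.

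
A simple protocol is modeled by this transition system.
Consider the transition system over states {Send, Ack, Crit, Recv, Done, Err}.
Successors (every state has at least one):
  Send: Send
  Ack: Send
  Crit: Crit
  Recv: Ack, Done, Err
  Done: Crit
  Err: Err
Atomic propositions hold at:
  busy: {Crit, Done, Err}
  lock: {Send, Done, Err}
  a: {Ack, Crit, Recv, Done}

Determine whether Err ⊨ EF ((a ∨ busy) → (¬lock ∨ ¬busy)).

No

Sat(a ∨ busy) = {Ack, Crit, Recv, Done, Err}
Sat(¬lock) = {Ack, Crit, Recv}
Sat(¬busy) = {Send, Ack, Recv}
Sat(¬lock ∨ ¬busy) = {Send, Ack, Crit, Recv}
Sat((a ∨ busy) → (¬lock ∨ ¬busy)) = {Send, Ack, Crit, Recv}
EF ((a ∨ busy) → (¬lock ∨ ¬busy)): least fixpoint, start Z0 = {Send, Ack, Crit, Recv}, add states with some successor in Z. Z1 = {Send, Ack, Crit, Recv, Done}; fixed.
Sat(EF ((a ∨ busy) → (¬lock ∨ ¬busy))) = {Send, Ack, Crit, Recv, Done}
Err ∉ Sat(EF ((a ∨ busy) → (¬lock ∨ ¬busy))) = {Send, Ack, Crit, Recv, Done}, so the formula does not hold at Err.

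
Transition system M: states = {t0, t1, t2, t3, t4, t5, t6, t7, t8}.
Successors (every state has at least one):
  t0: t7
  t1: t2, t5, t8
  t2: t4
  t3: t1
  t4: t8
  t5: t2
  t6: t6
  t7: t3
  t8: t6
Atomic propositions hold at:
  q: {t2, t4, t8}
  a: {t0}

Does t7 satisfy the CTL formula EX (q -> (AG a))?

AG a: greatest fixpoint, start Z0 = {t0}, keep only states in Sat with every successor in Z. Z1 = ∅; fixed.
Sat(AG a) = ∅
Sat(q -> (AG a)) = {t0, t1, t3, t5, t6, t7}
Sat(EX (q -> (AG a))) = {s : some successor in {t0, t1, t3, t5, t6, t7}} = {t0, t1, t3, t6, t7, t8}
t7 ∈ Sat(EX (q -> (AG a))) = {t0, t1, t3, t6, t7, t8}, so the formula holds at t7.

Yes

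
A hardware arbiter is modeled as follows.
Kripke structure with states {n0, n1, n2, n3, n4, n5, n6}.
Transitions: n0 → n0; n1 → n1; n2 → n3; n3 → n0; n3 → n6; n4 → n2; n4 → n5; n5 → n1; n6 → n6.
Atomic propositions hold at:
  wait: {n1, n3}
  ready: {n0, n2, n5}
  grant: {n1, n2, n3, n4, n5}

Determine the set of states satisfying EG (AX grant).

Sat(AX grant) = {s : every successor in {n1, n2, n3, n4, n5}} = {n1, n2, n4, n5}
EG (AX grant): greatest fixpoint, start Z0 = {n1, n2, n4, n5}, keep only states in Sat with some successor in Z. Z1 = {n1, n4, n5}; fixed.
Sat(EG (AX grant)) = {n1, n4, n5}

{n1, n4, n5}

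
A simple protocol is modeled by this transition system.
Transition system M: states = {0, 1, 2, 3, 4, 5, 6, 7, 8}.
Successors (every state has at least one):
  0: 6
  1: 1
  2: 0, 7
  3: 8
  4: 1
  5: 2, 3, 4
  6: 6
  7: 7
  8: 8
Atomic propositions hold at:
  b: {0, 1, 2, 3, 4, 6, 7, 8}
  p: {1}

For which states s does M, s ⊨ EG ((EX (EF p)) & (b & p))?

{1}

EF p: least fixpoint, start Z0 = {1}, add states with some successor in Z. Z1 = {1, 4}; Z2 = {1, 4, 5}; fixed.
Sat(EF p) = {1, 4, 5}
Sat(EX (EF p)) = {s : some successor in {1, 4, 5}} = {1, 4, 5}
Sat(b & p) = {1}
Sat((EX (EF p)) & (b & p)) = {1}
EG ((EX (EF p)) & (b & p)): greatest fixpoint, start Z0 = {1}, keep only states in Sat with some successor in Z. Already a fixed point.
Sat(EG ((EX (EF p)) & (b & p))) = {1}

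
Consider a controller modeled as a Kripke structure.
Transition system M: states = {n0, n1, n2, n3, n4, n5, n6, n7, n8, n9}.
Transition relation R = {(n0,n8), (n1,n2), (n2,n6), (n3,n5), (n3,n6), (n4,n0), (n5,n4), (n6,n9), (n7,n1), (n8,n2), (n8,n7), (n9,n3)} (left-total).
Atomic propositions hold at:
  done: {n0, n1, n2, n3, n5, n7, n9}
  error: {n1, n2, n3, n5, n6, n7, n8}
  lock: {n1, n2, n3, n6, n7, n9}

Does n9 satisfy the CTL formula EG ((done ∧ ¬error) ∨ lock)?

Sat(¬error) = {n0, n4, n9}
Sat(done ∧ ¬error) = {n0, n9}
Sat((done ∧ ¬error) ∨ lock) = {n0, n1, n2, n3, n6, n7, n9}
EG ((done ∧ ¬error) ∨ lock): greatest fixpoint, start Z0 = {n0, n1, n2, n3, n6, n7, n9}, keep only states in Sat with some successor in Z. Z1 = {n1, n2, n3, n6, n7, n9}; fixed.
Sat(EG ((done ∧ ¬error) ∨ lock)) = {n1, n2, n3, n6, n7, n9}
n9 ∈ Sat(EG ((done ∧ ¬error) ∨ lock)) = {n1, n2, n3, n6, n7, n9}, so the formula holds at n9.

Yes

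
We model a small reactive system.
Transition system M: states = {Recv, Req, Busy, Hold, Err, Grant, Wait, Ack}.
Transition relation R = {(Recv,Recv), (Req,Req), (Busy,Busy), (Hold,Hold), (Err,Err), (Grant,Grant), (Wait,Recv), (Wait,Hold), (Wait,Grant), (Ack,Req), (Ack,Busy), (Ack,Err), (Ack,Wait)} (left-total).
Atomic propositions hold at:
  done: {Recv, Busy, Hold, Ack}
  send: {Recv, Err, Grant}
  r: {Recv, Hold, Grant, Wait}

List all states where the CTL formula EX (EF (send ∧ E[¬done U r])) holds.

Sat(¬done) = {Req, Err, Grant, Wait}
E[¬done U r]: least fixpoint, start Z0 = Sat(r) = {Recv, Hold, Grant, Wait}, add states in Sat(¬done) with some successor in Z. Already a fixed point.
Sat(E[¬done U r]) = {Recv, Hold, Grant, Wait}
Sat(send ∧ E[¬done U r]) = {Recv, Grant}
EF (send ∧ E[¬done U r]): least fixpoint, start Z0 = {Recv, Grant}, add states with some successor in Z. Z1 = {Recv, Grant, Wait}; Z2 = {Recv, Grant, Wait, Ack}; fixed.
Sat(EF (send ∧ E[¬done U r])) = {Recv, Grant, Wait, Ack}
Sat(EX (EF (send ∧ E[¬done U r]))) = {s : some successor in {Recv, Grant, Wait, Ack}} = {Recv, Grant, Wait, Ack}

{Recv, Grant, Wait, Ack}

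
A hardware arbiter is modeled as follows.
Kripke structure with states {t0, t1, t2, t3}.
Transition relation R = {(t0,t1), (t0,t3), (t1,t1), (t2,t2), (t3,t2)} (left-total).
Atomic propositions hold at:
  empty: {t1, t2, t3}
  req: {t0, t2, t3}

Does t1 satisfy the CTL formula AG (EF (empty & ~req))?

Sat(~req) = {t1}
Sat(empty & ~req) = {t1}
EF (empty & ~req): least fixpoint, start Z0 = {t1}, add states with some successor in Z. Z1 = {t0, t1}; fixed.
Sat(EF (empty & ~req)) = {t0, t1}
AG (EF (empty & ~req)): greatest fixpoint, start Z0 = {t0, t1}, keep only states in Sat with every successor in Z. Z1 = {t1}; fixed.
Sat(AG (EF (empty & ~req))) = {t1}
t1 ∈ Sat(AG (EF (empty & ~req))) = {t1}, so the formula holds at t1.

Yes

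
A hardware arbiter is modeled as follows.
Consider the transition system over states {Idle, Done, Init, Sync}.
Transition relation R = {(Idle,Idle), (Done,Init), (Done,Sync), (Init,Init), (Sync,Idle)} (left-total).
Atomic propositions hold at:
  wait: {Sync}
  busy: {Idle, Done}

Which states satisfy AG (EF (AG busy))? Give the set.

{Idle, Sync}

AG busy: greatest fixpoint, start Z0 = {Idle, Done}, keep only states in Sat with every successor in Z. Z1 = {Idle}; fixed.
Sat(AG busy) = {Idle}
EF (AG busy): least fixpoint, start Z0 = {Idle}, add states with some successor in Z. Z1 = {Idle, Sync}; Z2 = {Idle, Done, Sync}; fixed.
Sat(EF (AG busy)) = {Idle, Done, Sync}
AG (EF (AG busy)): greatest fixpoint, start Z0 = {Idle, Done, Sync}, keep only states in Sat with every successor in Z. Z1 = {Idle, Sync}; fixed.
Sat(AG (EF (AG busy))) = {Idle, Sync}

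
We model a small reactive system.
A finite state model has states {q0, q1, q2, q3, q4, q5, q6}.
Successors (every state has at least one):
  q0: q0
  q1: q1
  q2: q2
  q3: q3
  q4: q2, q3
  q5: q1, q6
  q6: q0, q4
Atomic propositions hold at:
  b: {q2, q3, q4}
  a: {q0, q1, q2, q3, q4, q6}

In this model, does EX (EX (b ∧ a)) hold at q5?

Yes

Sat(b ∧ a) = {q2, q3, q4}
Sat(EX (b ∧ a)) = {s : some successor in {q2, q3, q4}} = {q2, q3, q4, q6}
Sat(EX (EX (b ∧ a))) = {s : some successor in {q2, q3, q4, q6}} = {q2, q3, q4, q5, q6}
q5 ∈ Sat(EX (EX (b ∧ a))) = {q2, q3, q4, q5, q6}, so the formula holds at q5.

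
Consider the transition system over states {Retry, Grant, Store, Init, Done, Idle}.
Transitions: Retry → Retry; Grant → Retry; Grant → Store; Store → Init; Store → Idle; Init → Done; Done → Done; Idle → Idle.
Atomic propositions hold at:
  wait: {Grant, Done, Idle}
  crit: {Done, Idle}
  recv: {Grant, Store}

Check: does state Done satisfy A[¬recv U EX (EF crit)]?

Sat(¬recv) = {Retry, Init, Done, Idle}
EF crit: least fixpoint, start Z0 = {Done, Idle}, add states with some successor in Z. Z1 = {Store, Init, Done, Idle}; Z2 = {Grant, Store, Init, Done, Idle}; fixed.
Sat(EF crit) = {Grant, Store, Init, Done, Idle}
Sat(EX (EF crit)) = {s : some successor in {Grant, Store, Init, Done, Idle}} = {Grant, Store, Init, Done, Idle}
A[¬recv U EX (EF crit)]: least fixpoint, start Z0 = Sat(EX (EF crit)) = {Grant, Store, Init, Done, Idle}, add states in Sat(¬recv) with every successor in Z. Already a fixed point.
Sat(A[¬recv U EX (EF crit)]) = {Grant, Store, Init, Done, Idle}
Done ∈ Sat(A[¬recv U EX (EF crit)]) = {Grant, Store, Init, Done, Idle}, so the formula holds at Done.

Yes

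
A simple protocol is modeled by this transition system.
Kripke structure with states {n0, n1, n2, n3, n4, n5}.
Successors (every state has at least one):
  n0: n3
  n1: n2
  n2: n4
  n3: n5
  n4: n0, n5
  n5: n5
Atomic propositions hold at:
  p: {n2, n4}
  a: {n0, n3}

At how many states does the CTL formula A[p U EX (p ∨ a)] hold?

Sat(p ∨ a) = {n0, n2, n3, n4}
Sat(EX (p ∨ a)) = {s : some successor in {n0, n2, n3, n4}} = {n0, n1, n2, n4}
A[p U EX (p ∨ a)]: least fixpoint, start Z0 = Sat(EX (p ∨ a)) = {n0, n1, n2, n4}, add states in Sat(p) with every successor in Z. Already a fixed point.
Sat(A[p U EX (p ∨ a)]) = {n0, n1, n2, n4}
|Sat(A[p U EX (p ∨ a)])| = |{n0, n1, n2, n4}| = 4.

4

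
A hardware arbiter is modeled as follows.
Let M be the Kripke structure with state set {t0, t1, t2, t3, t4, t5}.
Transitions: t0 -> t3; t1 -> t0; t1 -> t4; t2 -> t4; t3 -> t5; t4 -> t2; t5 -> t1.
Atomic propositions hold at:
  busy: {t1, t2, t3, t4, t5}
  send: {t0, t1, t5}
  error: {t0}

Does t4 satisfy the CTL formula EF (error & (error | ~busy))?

Sat(~busy) = {t0}
Sat(error | ~busy) = {t0}
Sat(error & (error | ~busy)) = {t0}
EF (error & (error | ~busy)): least fixpoint, start Z0 = {t0}, add states with some successor in Z. Z1 = {t0, t1}; Z2 = {t0, t1, t5}; Z3 = {t0, t1, t3, t5}; fixed.
Sat(EF (error & (error | ~busy))) = {t0, t1, t3, t5}
t4 ∉ Sat(EF (error & (error | ~busy))) = {t0, t1, t3, t5}, so the formula does not hold at t4.

No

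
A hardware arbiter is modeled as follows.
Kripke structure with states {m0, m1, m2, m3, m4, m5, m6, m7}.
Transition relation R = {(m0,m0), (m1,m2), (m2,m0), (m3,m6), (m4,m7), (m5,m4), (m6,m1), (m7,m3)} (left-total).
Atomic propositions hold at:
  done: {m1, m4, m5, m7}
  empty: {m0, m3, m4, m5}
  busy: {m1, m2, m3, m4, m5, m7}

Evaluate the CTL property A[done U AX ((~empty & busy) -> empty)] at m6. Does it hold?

Sat(~empty) = {m1, m2, m6, m7}
Sat(~empty & busy) = {m1, m2, m7}
Sat((~empty & busy) -> empty) = {m0, m3, m4, m5, m6}
Sat(AX ((~empty & busy) -> empty)) = {s : every successor in {m0, m3, m4, m5, m6}} = {m0, m2, m3, m5, m7}
A[done U AX ((~empty & busy) -> empty)]: least fixpoint, start Z0 = Sat(AX ((~empty & busy) -> empty)) = {m0, m2, m3, m5, m7}, add states in Sat(done) with every successor in Z. Z1 = {m0, m1, m2, m3, m4, m5, m7}; fixed.
Sat(A[done U AX ((~empty & busy) -> empty)]) = {m0, m1, m2, m3, m4, m5, m7}
m6 ∉ Sat(A[done U AX ((~empty & busy) -> empty)]) = {m0, m1, m2, m3, m4, m5, m7}, so the formula does not hold at m6.

No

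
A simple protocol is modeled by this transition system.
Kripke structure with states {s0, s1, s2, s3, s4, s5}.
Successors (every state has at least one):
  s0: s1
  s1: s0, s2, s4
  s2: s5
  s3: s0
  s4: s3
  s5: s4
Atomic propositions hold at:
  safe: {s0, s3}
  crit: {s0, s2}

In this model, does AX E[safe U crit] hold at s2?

E[safe U crit]: least fixpoint, start Z0 = Sat(crit) = {s0, s2}, add states in Sat(safe) with some successor in Z. Z1 = {s0, s2, s3}; fixed.
Sat(E[safe U crit]) = {s0, s2, s3}
Sat(AX E[safe U crit]) = {s : every successor in {s0, s2, s3}} = {s3, s4}
s2 ∉ Sat(AX E[safe U crit]) = {s3, s4}, so the formula does not hold at s2.

No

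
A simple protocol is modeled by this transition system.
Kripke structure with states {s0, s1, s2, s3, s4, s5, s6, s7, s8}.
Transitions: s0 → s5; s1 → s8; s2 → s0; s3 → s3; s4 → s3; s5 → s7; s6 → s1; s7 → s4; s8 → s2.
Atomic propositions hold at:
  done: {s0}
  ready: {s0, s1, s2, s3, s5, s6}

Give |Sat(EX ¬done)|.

Sat(¬done) = {s1, s2, s3, s4, s5, s6, s7, s8}
Sat(EX ¬done) = {s : some successor in {s1, s2, s3, s4, s5, s6, s7, s8}} = {s0, s1, s3, s4, s5, s6, s7, s8}
|Sat(EX ¬done)| = |{s0, s1, s3, s4, s5, s6, s7, s8}| = 8.

8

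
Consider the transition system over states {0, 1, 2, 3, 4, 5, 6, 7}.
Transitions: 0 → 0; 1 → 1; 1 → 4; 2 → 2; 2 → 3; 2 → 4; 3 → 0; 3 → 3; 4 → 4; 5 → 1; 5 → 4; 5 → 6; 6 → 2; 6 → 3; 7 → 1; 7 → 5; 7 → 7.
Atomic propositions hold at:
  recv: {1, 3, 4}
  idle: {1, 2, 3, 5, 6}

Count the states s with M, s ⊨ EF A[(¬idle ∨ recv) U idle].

Sat(¬idle) = {0, 4, 7}
Sat(¬idle ∨ recv) = {0, 1, 3, 4, 7}
A[(¬idle ∨ recv) U idle]: least fixpoint, start Z0 = Sat(idle) = {1, 2, 3, 5, 6}, add states in Sat(¬idle ∨ recv) with every successor in Z. Already a fixed point.
Sat(A[(¬idle ∨ recv) U idle]) = {1, 2, 3, 5, 6}
EF A[(¬idle ∨ recv) U idle]: least fixpoint, start Z0 = {1, 2, 3, 5, 6}, add states with some successor in Z. Z1 = {1, 2, 3, 5, 6, 7}; fixed.
Sat(EF A[(¬idle ∨ recv) U idle]) = {1, 2, 3, 5, 6, 7}
|Sat(EF A[(¬idle ∨ recv) U idle])| = |{1, 2, 3, 5, 6, 7}| = 6.

6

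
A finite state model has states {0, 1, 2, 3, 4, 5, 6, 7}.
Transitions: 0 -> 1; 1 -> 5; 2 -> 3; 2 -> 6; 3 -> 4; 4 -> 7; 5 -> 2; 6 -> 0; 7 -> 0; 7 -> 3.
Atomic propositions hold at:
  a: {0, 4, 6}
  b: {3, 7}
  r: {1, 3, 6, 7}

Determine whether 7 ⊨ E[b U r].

E[b U r]: least fixpoint, start Z0 = Sat(r) = {1, 3, 6, 7}, add states in Sat(b) with some successor in Z. Already a fixed point.
Sat(E[b U r]) = {1, 3, 6, 7}
7 ∈ Sat(E[b U r]) = {1, 3, 6, 7}, so the formula holds at 7.

Yes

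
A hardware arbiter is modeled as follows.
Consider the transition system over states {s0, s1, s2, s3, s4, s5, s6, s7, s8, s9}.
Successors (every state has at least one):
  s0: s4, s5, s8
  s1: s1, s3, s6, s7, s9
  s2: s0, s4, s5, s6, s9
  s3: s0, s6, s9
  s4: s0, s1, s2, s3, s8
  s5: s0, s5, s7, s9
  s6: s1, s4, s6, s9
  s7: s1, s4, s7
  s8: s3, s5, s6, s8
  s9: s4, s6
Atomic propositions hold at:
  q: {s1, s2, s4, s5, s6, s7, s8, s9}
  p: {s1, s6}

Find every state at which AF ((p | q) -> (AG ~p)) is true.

{s0, s3}

Sat(p | q) = {s1, s2, s4, s5, s6, s7, s8, s9}
Sat(~p) = {s0, s2, s3, s4, s5, s7, s8, s9}
AG ~p: greatest fixpoint, start Z0 = {s0, s2, s3, s4, s5, s7, s8, s9}, keep only states in Sat with every successor in Z. Z1 = {s0, s5}; Z2 = ∅; fixed.
Sat(AG ~p) = ∅
Sat((p | q) -> (AG ~p)) = {s0, s3}
AF ((p | q) -> (AG ~p)): least fixpoint, start Z0 = {s0, s3}, add states with every successor in Z. Already a fixed point.
Sat(AF ((p | q) -> (AG ~p))) = {s0, s3}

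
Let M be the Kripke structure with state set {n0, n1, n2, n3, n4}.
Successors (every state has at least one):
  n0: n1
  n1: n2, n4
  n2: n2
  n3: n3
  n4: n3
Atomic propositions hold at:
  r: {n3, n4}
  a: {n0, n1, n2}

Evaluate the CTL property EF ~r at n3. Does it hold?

Sat(~r) = {n0, n1, n2}
EF ~r: least fixpoint, start Z0 = {n0, n1, n2}, add states with some successor in Z. Already a fixed point.
Sat(EF ~r) = {n0, n1, n2}
n3 ∉ Sat(EF ~r) = {n0, n1, n2}, so the formula does not hold at n3.

No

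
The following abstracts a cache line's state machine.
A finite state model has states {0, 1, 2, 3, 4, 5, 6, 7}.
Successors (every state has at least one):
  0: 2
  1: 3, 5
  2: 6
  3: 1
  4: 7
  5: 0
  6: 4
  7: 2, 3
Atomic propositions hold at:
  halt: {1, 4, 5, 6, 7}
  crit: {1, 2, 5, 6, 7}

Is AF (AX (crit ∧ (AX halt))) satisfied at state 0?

Sat(AX halt) = {s : every successor in {1, 4, 5, 6, 7}} = {2, 3, 4, 6}
Sat(crit ∧ (AX halt)) = {2, 6}
Sat(AX (crit ∧ (AX halt))) = {s : every successor in {2, 6}} = {0, 2}
AF (AX (crit ∧ (AX halt))): least fixpoint, start Z0 = {0, 2}, add states with every successor in Z. Z1 = {0, 2, 5}; fixed.
Sat(AF (AX (crit ∧ (AX halt)))) = {0, 2, 5}
0 ∈ Sat(AF (AX (crit ∧ (AX halt)))) = {0, 2, 5}, so the formula holds at 0.

Yes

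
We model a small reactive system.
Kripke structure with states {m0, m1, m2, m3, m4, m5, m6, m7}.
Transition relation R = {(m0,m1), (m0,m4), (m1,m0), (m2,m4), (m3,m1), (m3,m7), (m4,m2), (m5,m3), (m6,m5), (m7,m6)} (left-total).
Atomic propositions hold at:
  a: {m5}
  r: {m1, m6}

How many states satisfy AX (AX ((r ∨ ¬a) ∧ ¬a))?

7

Sat(¬a) = {m0, m1, m2, m3, m4, m6, m7}
Sat(r ∨ ¬a) = {m0, m1, m2, m3, m4, m6, m7}
Sat((r ∨ ¬a) ∧ ¬a) = {m0, m1, m2, m3, m4, m6, m7}
Sat(AX ((r ∨ ¬a) ∧ ¬a)) = {s : every successor in {m0, m1, m2, m3, m4, m6, m7}} = {m0, m1, m2, m3, m4, m5, m7}
Sat(AX (AX ((r ∨ ¬a) ∧ ¬a))) = {s : every successor in {m0, m1, m2, m3, m4, m5, m7}} = {m0, m1, m2, m3, m4, m5, m6}
|Sat(AX (AX ((r ∨ ¬a) ∧ ¬a)))| = |{m0, m1, m2, m3, m4, m5, m6}| = 7.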